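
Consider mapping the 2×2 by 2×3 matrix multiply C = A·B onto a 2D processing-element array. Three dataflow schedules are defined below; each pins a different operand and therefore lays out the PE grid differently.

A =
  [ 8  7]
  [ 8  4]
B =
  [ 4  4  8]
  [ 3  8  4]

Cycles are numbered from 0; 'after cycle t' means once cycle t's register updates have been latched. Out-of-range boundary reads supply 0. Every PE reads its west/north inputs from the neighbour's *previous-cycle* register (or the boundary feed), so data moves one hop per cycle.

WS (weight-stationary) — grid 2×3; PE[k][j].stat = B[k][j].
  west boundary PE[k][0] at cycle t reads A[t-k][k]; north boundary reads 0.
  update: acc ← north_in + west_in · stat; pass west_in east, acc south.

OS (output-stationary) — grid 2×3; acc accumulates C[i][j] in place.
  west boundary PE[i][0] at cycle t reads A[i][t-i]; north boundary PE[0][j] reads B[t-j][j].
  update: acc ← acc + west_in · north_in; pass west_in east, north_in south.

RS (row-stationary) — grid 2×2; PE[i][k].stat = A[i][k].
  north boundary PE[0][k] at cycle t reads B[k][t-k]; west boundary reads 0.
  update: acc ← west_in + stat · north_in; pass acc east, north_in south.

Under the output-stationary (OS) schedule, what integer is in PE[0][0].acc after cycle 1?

PE[0][0].acc = 53

Tracing OS — 2×3 array, target PE[0][0]:
  @0  [0,0]  acc 32  |  →8  ↓4
  @1  [0,0]  acc 53  |  →7  ↓3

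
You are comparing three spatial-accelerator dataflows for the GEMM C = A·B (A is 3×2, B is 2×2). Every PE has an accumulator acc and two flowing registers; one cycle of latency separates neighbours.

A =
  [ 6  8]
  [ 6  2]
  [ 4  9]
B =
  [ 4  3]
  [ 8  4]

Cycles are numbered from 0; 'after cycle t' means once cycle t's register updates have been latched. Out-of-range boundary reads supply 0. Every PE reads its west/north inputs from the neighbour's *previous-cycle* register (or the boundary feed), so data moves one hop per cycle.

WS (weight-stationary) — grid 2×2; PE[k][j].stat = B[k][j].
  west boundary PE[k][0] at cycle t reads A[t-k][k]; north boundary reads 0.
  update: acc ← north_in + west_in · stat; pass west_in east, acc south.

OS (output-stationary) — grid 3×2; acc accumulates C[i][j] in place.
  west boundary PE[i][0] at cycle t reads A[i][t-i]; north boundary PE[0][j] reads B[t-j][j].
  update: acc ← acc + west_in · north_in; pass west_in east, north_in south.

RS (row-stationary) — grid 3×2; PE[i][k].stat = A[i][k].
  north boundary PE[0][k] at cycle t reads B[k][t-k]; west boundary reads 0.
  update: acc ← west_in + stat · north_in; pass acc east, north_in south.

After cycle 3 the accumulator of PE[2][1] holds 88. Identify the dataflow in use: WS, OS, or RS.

dataflow = RS

— WS: 2×2 array has no PE[2][1].
— OS: 3×2; PE[2][1] trace:
  [0] (2,1) acc=0 (h:0 v:0)
  [1] (2,1) acc=0 (h:0 v:0)
  [2] (2,1) acc=0 (h:0 v:0)
  [3] (2,1) acc=12 (h:4 v:3)
— RS: 3×2; PE[2][1] trace:
  [0] (2,1) acc=0 (h:0 v:0)
  [1] (2,1) acc=0 (h:0 v:0)
  [2] (2,1) acc=0 (h:0 v:0)
  [3] (2,1) acc=88 (h:88 v:8)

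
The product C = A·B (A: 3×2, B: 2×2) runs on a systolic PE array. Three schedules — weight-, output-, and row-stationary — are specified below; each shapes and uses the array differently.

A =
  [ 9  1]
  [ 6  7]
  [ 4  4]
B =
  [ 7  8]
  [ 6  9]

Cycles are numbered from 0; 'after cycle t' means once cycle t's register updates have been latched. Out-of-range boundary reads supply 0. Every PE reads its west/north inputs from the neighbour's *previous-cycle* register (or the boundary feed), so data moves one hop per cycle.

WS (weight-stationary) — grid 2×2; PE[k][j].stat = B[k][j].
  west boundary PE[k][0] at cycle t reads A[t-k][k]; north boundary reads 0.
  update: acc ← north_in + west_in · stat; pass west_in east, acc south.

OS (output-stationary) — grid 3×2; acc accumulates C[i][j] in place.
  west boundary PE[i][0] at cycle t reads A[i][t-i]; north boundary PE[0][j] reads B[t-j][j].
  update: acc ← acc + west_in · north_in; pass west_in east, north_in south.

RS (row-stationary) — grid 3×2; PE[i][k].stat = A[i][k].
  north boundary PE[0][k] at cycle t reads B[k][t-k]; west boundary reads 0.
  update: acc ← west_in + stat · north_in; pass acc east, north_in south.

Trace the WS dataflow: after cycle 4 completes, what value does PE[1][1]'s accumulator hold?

PE[1][1].acc = 68

Tracing WS — 2×2 array, target PE[1][1]:
  step 0 · PE0,1: acc=0; fwd→0 fwd↓0
  step 0 · PE1,0: acc=0; fwd→0 fwd↓0
  step 0 · PE1,1: acc=0; fwd→0 fwd↓0
  step 1 · PE0,1: acc=72; fwd→9 fwd↓72
  step 1 · PE1,0: acc=69; fwd→1 fwd↓69
  step 1 · PE1,1: acc=0; fwd→0 fwd↓0
  step 2 · PE0,1: acc=48; fwd→6 fwd↓48
  step 2 · PE1,0: acc=84; fwd→7 fwd↓84
  step 2 · PE1,1: acc=81; fwd→1 fwd↓81
  step 3 · PE0,1: acc=32; fwd→4 fwd↓32
  step 3 · PE1,0: acc=52; fwd→4 fwd↓52
  step 3 · PE1,1: acc=111; fwd→7 fwd↓111
  step 4 · PE0,1: acc=0; fwd→0 fwd↓0
  step 4 · PE1,0: acc=0; fwd→0 fwd↓0
  step 4 · PE1,1: acc=68; fwd→4 fwd↓68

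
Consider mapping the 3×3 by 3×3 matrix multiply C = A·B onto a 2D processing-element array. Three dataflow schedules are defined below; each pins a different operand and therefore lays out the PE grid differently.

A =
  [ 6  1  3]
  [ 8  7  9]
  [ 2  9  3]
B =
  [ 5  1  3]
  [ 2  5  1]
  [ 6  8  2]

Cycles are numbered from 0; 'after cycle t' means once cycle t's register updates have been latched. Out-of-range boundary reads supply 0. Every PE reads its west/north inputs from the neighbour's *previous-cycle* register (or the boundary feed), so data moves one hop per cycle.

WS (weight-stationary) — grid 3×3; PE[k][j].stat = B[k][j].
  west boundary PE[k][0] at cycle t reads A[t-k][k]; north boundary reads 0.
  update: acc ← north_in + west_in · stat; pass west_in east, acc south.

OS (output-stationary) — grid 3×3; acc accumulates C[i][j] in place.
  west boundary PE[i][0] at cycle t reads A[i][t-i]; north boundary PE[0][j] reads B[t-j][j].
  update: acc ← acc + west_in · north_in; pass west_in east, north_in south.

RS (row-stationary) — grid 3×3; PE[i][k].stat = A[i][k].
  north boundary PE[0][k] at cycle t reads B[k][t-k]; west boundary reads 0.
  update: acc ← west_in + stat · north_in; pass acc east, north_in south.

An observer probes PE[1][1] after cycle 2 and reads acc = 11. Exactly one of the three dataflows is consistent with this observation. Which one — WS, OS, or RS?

WS [3×3] PE[1][1] across cycles:
  c0 r1c1: 0 / 0 / 0
  c1 r1c1: 0 / 0 / 0
  c2 r1c1: 11 / 1 / 11
OS [3×3] PE[1][1] across cycles:
  c0 r1c1: 0 / 0 / 0
  c1 r1c1: 0 / 0 / 0
  c2 r1c1: 8 / 8 / 1
RS [3×3] PE[1][1] across cycles:
  c0 r1c1: 0 / 0 / 0
  c1 r1c1: 0 / 0 / 0
  c2 r1c1: 54 / 54 / 2

dataflow = WS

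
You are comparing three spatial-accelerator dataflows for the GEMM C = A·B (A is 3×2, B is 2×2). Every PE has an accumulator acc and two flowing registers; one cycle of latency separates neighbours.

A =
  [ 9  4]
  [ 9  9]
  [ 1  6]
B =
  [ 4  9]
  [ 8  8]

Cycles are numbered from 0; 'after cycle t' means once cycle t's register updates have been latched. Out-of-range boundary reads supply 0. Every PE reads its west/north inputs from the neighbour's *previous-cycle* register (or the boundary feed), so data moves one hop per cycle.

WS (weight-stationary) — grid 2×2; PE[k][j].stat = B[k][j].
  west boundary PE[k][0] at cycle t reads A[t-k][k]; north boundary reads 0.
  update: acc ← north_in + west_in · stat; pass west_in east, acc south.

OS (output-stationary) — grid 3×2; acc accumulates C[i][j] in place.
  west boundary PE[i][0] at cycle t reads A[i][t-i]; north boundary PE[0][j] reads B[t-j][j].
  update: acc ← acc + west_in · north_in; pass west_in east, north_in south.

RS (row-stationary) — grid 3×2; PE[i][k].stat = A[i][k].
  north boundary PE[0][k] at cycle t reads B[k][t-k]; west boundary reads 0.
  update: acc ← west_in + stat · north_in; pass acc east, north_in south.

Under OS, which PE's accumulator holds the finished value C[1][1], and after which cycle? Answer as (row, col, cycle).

OS: C[1][1] accumulates in PE[1][1]:
  cycle 0: PE[1][1] → acc 0, east 0, south 0
  cycle 1: PE[1][1] → acc 0, east 0, south 0
  cycle 2: PE[1][1] → acc 81, east 9, south 9
  cycle 3: PE[1][1] → acc 153, east 9, south 8

(row, col, cycle) = (1, 1, 3)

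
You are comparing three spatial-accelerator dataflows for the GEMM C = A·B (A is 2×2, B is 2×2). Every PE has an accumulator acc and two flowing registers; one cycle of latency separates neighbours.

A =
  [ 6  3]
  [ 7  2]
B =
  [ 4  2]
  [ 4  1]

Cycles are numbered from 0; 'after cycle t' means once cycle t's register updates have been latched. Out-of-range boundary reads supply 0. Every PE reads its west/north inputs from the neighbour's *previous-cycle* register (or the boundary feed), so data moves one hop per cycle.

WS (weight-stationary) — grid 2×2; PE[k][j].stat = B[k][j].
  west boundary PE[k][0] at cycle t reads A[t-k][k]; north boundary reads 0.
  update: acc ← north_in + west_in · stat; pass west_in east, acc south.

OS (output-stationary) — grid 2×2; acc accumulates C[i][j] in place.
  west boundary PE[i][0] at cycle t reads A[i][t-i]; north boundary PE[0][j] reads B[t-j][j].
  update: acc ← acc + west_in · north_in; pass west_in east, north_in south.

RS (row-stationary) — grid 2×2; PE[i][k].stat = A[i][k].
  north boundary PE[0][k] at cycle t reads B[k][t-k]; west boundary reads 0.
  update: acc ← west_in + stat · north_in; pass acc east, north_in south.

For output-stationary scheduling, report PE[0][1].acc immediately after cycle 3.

OS 2×2: PE[0][1] cycle-by-cycle (with neighbour feeds):
  c0 r0c0: 24 / 6 / 4
  c0 r0c1: 0 / 0 / 0
  c1 r0c0: 36 / 3 / 4
  c1 r0c1: 12 / 6 / 2
  c2 r0c0: 36 / 0 / 0
  c2 r0c1: 15 / 3 / 1
  c3 r0c0: 36 / 0 / 0
  c3 r0c1: 15 / 0 / 0

PE[0][1].acc = 15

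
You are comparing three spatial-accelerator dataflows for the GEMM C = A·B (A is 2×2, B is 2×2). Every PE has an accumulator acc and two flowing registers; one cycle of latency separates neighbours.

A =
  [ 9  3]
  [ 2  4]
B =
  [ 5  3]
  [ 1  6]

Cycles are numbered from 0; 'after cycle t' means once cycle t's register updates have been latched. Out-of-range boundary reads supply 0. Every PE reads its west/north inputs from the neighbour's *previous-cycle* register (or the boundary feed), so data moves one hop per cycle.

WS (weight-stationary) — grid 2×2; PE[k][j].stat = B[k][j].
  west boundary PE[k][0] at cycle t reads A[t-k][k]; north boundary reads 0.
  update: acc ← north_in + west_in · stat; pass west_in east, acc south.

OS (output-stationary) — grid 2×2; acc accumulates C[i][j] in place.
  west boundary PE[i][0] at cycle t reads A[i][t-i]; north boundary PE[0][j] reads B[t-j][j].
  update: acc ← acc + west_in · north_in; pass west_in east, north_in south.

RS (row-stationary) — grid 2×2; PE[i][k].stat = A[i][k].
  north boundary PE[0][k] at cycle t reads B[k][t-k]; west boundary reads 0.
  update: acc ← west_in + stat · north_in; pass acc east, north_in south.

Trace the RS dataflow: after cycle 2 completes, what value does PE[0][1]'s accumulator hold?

RS on a 2×2 grid — tracing PE[0][1] and its feeders:
  [0] (0,0) acc=45 (h:45 v:5)
  [0] (0,1) acc=0 (h:0 v:0)
  [1] (0,0) acc=27 (h:27 v:3)
  [1] (0,1) acc=48 (h:48 v:1)
  [2] (0,0) acc=0 (h:0 v:0)
  [2] (0,1) acc=45 (h:45 v:6)

PE[0][1].acc = 45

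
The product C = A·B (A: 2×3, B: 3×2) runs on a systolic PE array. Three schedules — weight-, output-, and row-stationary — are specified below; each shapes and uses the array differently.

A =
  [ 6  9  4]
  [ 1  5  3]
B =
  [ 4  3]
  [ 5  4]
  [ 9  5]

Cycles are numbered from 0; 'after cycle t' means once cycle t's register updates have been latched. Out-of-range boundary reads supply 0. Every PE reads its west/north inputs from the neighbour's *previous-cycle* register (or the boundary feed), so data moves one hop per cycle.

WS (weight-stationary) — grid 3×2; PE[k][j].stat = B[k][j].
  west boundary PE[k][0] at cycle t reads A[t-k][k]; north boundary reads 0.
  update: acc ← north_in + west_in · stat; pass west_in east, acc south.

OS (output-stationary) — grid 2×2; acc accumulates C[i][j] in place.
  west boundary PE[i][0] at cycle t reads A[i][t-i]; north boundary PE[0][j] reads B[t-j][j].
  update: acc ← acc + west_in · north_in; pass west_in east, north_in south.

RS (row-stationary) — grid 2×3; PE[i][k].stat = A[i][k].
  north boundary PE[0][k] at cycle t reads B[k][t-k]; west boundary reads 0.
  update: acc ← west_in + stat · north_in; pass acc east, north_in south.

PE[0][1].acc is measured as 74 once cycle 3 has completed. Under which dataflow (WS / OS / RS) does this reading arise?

dataflow = OS

— WS: 3×2; PE[0][1] trace:
  0: (0,1).acc=0  regs=<0,0>
  1: (0,1).acc=18  regs=<6,18>
  2: (0,1).acc=3  regs=<1,3>
  3: (0,1).acc=0  regs=<0,0>
— OS: 2×2; PE[0][1] trace:
  0: (0,1).acc=0  regs=<0,0>
  1: (0,1).acc=18  regs=<6,3>
  2: (0,1).acc=54  regs=<9,4>
  3: (0,1).acc=74  regs=<4,5>
— RS: 2×3; PE[0][1] trace:
  0: (0,1).acc=0  regs=<0,0>
  1: (0,1).acc=69  regs=<69,5>
  2: (0,1).acc=54  regs=<54,4>
  3: (0,1).acc=0  regs=<0,0>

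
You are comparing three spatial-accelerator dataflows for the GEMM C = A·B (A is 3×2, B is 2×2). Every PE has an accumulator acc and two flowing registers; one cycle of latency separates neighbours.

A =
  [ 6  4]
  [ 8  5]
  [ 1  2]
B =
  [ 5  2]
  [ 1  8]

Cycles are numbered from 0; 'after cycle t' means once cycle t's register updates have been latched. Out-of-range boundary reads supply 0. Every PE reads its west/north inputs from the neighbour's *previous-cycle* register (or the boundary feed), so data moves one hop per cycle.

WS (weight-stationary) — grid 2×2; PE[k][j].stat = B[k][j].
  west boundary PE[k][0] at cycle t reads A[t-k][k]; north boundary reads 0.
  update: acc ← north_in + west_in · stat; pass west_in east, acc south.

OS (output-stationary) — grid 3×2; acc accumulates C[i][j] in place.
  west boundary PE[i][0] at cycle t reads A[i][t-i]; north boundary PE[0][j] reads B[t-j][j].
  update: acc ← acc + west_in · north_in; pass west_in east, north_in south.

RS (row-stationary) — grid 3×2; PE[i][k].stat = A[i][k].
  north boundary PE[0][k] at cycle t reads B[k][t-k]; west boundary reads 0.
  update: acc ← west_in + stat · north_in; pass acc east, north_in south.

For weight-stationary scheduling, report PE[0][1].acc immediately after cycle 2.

PE[0][1].acc = 16

WS on a 2×2 grid — tracing PE[0][1] and its feeders:
  c0 r0c0: 30 / 6 / 30
  c0 r0c1: 0 / 0 / 0
  c1 r0c0: 40 / 8 / 40
  c1 r0c1: 12 / 6 / 12
  c2 r0c0: 5 / 1 / 5
  c2 r0c1: 16 / 8 / 16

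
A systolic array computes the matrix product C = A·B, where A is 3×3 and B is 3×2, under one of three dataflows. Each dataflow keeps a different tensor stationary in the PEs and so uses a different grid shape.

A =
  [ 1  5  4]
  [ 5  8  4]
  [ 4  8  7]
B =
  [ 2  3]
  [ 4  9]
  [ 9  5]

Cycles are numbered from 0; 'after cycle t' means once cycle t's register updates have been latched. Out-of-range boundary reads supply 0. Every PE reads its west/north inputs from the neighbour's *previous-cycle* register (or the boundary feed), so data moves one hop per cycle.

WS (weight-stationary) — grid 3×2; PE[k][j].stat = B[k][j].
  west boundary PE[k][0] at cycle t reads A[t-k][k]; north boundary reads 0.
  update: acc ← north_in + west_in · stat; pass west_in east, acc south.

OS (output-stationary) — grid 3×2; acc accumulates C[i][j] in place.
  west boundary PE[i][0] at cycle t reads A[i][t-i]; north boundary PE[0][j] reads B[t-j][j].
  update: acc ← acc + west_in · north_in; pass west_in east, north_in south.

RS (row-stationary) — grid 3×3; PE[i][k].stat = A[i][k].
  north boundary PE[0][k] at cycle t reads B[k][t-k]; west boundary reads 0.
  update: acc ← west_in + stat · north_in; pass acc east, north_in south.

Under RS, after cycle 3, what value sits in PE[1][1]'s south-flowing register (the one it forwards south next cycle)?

Tracing RS — 3×3 array, target PE[1][1]:
  [0] (0,1) acc=0 (h:0 v:0)
  [0] (1,0) acc=0 (h:0 v:0)
  [0] (1,1) acc=0 (h:0 v:0)
  [1] (0,1) acc=22 (h:22 v:4)
  [1] (1,0) acc=10 (h:10 v:2)
  [1] (1,1) acc=0 (h:0 v:0)
  [2] (0,1) acc=48 (h:48 v:9)
  [2] (1,0) acc=15 (h:15 v:3)
  [2] (1,1) acc=42 (h:42 v:4)
  [3] (0,1) acc=0 (h:0 v:0)
  [3] (1,0) acc=0 (h:0 v:0)
  [3] (1,1) acc=87 (h:87 v:9)

register = 9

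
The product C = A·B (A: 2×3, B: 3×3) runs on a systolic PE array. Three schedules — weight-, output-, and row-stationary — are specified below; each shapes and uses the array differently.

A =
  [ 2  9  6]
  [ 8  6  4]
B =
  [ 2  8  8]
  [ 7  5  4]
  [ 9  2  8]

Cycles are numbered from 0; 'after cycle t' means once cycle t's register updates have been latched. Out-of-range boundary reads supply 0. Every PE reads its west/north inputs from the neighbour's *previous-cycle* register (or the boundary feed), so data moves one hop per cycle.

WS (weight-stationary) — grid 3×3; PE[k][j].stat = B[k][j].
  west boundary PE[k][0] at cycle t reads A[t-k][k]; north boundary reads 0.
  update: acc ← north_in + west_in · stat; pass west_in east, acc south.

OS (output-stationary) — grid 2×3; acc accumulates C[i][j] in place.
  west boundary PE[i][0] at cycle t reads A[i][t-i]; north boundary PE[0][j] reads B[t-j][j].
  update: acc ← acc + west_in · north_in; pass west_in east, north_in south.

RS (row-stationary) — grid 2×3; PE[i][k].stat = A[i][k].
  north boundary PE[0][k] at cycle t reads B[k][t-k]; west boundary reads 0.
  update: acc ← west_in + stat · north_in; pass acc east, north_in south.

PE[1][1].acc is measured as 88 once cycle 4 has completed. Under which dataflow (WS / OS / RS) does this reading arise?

Under WS (3×3), PE[1][1]:
  cycle 0: PE[1][1] → acc 0, east 0, south 0
  cycle 1: PE[1][1] → acc 0, east 0, south 0
  cycle 2: PE[1][1] → acc 61, east 9, south 61
  cycle 3: PE[1][1] → acc 94, east 6, south 94
  cycle 4: PE[1][1] → acc 0, east 0, south 0
Under OS (2×3), PE[1][1]:
  cycle 0: PE[1][1] → acc 0, east 0, south 0
  cycle 1: PE[1][1] → acc 0, east 0, south 0
  cycle 2: PE[1][1] → acc 64, east 8, south 8
  cycle 3: PE[1][1] → acc 94, east 6, south 5
  cycle 4: PE[1][1] → acc 102, east 4, south 2
Under RS (2×3), PE[1][1]:
  cycle 0: PE[1][1] → acc 0, east 0, south 0
  cycle 1: PE[1][1] → acc 0, east 0, south 0
  cycle 2: PE[1][1] → acc 58, east 58, south 7
  cycle 3: PE[1][1] → acc 94, east 94, south 5
  cycle 4: PE[1][1] → acc 88, east 88, south 4

dataflow = RS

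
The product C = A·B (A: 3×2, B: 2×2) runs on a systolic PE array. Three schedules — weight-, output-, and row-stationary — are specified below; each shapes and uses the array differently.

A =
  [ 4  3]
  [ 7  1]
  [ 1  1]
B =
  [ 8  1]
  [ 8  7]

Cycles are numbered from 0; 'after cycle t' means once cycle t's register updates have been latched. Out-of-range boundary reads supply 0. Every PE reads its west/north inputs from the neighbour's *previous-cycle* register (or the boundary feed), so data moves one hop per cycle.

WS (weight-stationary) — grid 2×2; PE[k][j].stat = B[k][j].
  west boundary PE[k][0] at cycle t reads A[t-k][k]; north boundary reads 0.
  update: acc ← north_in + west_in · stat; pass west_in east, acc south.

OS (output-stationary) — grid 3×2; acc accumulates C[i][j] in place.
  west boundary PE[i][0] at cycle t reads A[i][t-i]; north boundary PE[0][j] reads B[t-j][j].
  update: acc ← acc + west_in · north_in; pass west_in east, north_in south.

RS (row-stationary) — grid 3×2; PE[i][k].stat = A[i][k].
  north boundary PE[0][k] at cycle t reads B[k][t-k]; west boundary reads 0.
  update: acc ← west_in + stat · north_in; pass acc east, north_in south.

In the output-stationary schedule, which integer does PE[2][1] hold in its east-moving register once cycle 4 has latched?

register = 1

OS 3×2: PE[2][1] cycle-by-cycle (with neighbour feeds):
  c0 r1c1: 0 / 0 / 0
  c0 r2c0: 0 / 0 / 0
  c0 r2c1: 0 / 0 / 0
  c1 r1c1: 0 / 0 / 0
  c1 r2c0: 0 / 0 / 0
  c1 r2c1: 0 / 0 / 0
  c2 r1c1: 7 / 7 / 1
  c2 r2c0: 8 / 1 / 8
  c2 r2c1: 0 / 0 / 0
  c3 r1c1: 14 / 1 / 7
  c3 r2c0: 16 / 1 / 8
  c3 r2c1: 1 / 1 / 1
  c4 r1c1: 14 / 0 / 0
  c4 r2c0: 16 / 0 / 0
  c4 r2c1: 8 / 1 / 7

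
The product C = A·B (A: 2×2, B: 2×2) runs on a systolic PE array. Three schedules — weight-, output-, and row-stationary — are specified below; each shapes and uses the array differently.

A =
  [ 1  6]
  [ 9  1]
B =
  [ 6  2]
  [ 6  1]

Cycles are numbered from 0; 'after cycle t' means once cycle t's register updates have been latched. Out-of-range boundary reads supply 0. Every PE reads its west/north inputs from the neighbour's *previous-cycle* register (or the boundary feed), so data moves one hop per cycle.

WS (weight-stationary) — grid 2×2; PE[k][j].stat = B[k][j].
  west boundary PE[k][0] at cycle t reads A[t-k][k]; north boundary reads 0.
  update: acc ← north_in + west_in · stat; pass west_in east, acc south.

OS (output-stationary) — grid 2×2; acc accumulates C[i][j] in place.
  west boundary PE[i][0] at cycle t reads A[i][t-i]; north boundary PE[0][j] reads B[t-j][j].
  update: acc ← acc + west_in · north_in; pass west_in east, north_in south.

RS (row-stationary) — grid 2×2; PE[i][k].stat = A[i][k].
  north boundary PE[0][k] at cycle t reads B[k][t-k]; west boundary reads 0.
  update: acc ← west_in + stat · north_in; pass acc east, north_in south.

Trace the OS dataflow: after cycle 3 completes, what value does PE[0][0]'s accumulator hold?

PE[0][0].acc = 42

OS 2×2: PE[0][0] cycle-by-cycle (with neighbour feeds):
  [0] (0,0) acc=6 (h:1 v:6)
  [1] (0,0) acc=42 (h:6 v:6)
  [2] (0,0) acc=42 (h:0 v:0)
  [3] (0,0) acc=42 (h:0 v:0)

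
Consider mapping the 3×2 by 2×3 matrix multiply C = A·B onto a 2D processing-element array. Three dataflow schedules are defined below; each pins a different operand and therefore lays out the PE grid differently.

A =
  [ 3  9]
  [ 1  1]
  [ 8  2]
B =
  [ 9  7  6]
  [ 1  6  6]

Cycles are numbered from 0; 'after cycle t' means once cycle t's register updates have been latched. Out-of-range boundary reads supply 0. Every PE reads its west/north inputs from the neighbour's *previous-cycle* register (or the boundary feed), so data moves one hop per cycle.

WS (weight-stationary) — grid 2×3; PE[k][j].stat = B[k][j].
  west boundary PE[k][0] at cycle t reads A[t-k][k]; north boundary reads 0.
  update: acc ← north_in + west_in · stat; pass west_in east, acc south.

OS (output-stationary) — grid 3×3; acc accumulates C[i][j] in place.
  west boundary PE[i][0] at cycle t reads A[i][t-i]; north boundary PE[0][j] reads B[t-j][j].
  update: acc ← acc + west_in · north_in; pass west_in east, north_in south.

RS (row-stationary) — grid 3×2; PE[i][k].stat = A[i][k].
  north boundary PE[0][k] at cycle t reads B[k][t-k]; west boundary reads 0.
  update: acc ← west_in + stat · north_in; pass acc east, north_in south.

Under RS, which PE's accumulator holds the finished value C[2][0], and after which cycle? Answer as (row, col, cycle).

RS — PE[2][1] is where C[2][0] collects:
  [0] (2,1) acc=0 (h:0 v:0)
  [1] (2,1) acc=0 (h:0 v:0)
  [2] (2,1) acc=0 (h:0 v:0)
  [3] (2,1) acc=74 (h:74 v:1)

(row, col, cycle) = (2, 1, 3)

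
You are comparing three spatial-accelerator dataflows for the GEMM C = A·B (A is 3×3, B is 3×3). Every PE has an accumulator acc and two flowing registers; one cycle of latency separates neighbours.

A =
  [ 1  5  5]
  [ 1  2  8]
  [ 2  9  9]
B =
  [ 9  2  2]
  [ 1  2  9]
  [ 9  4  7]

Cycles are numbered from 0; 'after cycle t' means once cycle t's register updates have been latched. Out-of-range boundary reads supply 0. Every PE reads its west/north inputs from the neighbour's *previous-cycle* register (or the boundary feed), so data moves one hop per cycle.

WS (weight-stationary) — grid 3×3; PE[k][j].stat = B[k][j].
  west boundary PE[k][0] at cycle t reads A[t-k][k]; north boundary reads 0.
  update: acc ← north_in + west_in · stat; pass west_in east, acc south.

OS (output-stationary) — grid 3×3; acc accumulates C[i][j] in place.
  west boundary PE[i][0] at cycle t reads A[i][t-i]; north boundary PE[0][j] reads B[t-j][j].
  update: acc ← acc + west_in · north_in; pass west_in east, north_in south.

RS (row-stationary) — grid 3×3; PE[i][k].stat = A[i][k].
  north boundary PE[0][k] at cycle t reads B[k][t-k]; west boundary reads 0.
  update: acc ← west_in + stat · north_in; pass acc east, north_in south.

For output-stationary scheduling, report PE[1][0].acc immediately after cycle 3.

PE[1][0].acc = 83

Tracing OS — 3×3 array, target PE[1][0]:
  cycle 0: PE[0][0] → acc 9, east 1, south 9
  cycle 0: PE[1][0] → acc 0, east 0, south 0
  cycle 1: PE[0][0] → acc 14, east 5, south 1
  cycle 1: PE[1][0] → acc 9, east 1, south 9
  cycle 2: PE[0][0] → acc 59, east 5, south 9
  cycle 2: PE[1][0] → acc 11, east 2, south 1
  cycle 3: PE[0][0] → acc 59, east 0, south 0
  cycle 3: PE[1][0] → acc 83, east 8, south 9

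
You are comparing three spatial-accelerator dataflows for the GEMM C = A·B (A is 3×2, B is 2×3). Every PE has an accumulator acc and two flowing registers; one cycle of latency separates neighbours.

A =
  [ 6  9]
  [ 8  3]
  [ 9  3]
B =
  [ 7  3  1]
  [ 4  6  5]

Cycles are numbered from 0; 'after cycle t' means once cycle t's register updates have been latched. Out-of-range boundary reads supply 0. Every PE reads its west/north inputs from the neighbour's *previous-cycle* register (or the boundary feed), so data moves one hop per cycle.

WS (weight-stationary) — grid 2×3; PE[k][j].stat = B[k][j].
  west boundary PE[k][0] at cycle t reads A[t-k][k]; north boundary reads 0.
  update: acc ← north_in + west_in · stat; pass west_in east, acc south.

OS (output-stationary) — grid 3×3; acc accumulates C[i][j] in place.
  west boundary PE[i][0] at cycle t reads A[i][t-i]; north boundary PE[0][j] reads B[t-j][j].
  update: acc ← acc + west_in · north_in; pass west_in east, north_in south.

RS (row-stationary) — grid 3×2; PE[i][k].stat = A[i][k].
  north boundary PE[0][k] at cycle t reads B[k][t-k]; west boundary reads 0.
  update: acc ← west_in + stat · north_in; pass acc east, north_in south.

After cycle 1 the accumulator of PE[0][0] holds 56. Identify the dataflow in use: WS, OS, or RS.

— WS: 2×3; PE[0][0] trace:
  after 0 — PE[0][0] acc=42, pass-E 6, pass-S 42
  after 1 — PE[0][0] acc=56, pass-E 8, pass-S 56
— OS: 3×3; PE[0][0] trace:
  after 0 — PE[0][0] acc=42, pass-E 6, pass-S 7
  after 1 — PE[0][0] acc=78, pass-E 9, pass-S 4
— RS: 3×2; PE[0][0] trace:
  after 0 — PE[0][0] acc=42, pass-E 42, pass-S 7
  after 1 — PE[0][0] acc=18, pass-E 18, pass-S 3

dataflow = WS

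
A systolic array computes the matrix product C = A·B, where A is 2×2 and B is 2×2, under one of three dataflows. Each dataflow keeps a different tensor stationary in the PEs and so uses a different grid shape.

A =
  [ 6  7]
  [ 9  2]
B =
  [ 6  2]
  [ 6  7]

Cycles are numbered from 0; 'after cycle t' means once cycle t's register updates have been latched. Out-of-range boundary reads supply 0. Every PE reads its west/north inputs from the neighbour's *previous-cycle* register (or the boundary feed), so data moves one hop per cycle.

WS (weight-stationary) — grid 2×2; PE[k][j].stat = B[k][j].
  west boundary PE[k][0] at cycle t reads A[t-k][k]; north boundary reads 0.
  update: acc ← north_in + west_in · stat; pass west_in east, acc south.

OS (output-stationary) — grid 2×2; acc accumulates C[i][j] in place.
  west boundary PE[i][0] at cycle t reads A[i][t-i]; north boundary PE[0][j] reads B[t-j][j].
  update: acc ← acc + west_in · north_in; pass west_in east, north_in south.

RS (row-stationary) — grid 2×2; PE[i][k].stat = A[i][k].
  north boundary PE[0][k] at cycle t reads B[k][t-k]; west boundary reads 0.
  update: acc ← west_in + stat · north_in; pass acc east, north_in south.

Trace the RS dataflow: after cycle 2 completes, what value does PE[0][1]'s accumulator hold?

PE[0][1].acc = 61

RS on a 2×2 grid — tracing PE[0][1] and its feeders:
  step 0 · PE0,0: acc=36; fwd→36 fwd↓6
  step 0 · PE0,1: acc=0; fwd→0 fwd↓0
  step 1 · PE0,0: acc=12; fwd→12 fwd↓2
  step 1 · PE0,1: acc=78; fwd→78 fwd↓6
  step 2 · PE0,0: acc=0; fwd→0 fwd↓0
  step 2 · PE0,1: acc=61; fwd→61 fwd↓7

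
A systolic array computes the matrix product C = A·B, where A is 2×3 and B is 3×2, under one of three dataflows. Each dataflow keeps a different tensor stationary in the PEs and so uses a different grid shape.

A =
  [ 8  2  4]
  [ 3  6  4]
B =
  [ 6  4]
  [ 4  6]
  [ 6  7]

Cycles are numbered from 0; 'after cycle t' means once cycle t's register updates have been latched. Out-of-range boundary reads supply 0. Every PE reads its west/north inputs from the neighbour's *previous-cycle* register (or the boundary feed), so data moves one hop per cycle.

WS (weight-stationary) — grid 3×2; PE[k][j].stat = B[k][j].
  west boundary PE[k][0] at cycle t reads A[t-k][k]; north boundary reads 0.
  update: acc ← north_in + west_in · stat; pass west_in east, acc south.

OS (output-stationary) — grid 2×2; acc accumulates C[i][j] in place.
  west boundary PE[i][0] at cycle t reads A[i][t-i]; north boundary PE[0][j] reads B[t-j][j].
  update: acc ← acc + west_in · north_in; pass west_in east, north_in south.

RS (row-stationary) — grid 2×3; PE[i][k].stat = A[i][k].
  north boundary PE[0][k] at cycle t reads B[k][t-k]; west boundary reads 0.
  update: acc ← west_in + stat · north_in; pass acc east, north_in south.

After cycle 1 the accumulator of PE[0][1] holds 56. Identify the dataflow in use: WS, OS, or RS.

dataflow = RS

WS [3×2] PE[0][1] across cycles:
  0: (0,1).acc=0  regs=<0,0>
  1: (0,1).acc=32  regs=<8,32>
OS [2×2] PE[0][1] across cycles:
  0: (0,1).acc=0  regs=<0,0>
  1: (0,1).acc=32  regs=<8,4>
RS [2×3] PE[0][1] across cycles:
  0: (0,1).acc=0  regs=<0,0>
  1: (0,1).acc=56  regs=<56,4>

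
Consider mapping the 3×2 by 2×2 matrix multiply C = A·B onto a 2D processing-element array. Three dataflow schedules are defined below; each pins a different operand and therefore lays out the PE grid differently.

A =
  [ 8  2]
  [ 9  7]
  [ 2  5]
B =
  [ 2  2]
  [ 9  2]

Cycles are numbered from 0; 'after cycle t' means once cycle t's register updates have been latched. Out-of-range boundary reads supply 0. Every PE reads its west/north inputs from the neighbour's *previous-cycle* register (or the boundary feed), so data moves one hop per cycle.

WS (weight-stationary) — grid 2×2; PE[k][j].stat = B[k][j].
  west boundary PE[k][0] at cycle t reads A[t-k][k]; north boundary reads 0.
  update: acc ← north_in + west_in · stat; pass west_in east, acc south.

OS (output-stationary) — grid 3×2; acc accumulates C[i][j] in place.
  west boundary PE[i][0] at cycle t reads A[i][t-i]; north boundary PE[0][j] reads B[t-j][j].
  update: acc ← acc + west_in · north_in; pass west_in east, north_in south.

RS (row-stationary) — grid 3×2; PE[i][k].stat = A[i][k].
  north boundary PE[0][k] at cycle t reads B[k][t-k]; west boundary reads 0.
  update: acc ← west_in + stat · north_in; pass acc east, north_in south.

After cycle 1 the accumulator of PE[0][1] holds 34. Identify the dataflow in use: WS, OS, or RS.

dataflow = RS

— WS: 2×2; PE[0][1] trace:
  cycle 0: PE[0][1] → acc 0, east 0, south 0
  cycle 1: PE[0][1] → acc 16, east 8, south 16
— OS: 3×2; PE[0][1] trace:
  cycle 0: PE[0][1] → acc 0, east 0, south 0
  cycle 1: PE[0][1] → acc 16, east 8, south 2
— RS: 3×2; PE[0][1] trace:
  cycle 0: PE[0][1] → acc 0, east 0, south 0
  cycle 1: PE[0][1] → acc 34, east 34, south 9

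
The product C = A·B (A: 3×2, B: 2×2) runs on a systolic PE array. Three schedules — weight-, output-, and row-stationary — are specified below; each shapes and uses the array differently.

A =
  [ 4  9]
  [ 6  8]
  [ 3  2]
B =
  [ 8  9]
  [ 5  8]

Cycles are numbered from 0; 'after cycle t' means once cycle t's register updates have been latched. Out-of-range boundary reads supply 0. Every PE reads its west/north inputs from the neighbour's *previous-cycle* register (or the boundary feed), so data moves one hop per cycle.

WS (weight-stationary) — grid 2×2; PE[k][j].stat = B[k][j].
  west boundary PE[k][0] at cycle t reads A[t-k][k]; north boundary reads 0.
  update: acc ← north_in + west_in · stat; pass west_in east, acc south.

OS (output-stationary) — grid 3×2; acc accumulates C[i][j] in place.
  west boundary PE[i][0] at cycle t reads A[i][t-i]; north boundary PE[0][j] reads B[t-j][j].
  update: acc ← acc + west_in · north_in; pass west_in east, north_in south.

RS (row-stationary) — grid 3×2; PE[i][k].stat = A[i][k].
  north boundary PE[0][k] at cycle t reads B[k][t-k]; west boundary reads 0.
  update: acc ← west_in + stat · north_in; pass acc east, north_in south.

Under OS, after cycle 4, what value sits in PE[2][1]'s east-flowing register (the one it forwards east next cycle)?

register = 2

OS (3×2). Following PE[2][1] plus its west/north inputs:
  [0] (1,1) acc=0 (h:0 v:0)
  [0] (2,0) acc=0 (h:0 v:0)
  [0] (2,1) acc=0 (h:0 v:0)
  [1] (1,1) acc=0 (h:0 v:0)
  [1] (2,0) acc=0 (h:0 v:0)
  [1] (2,1) acc=0 (h:0 v:0)
  [2] (1,1) acc=54 (h:6 v:9)
  [2] (2,0) acc=24 (h:3 v:8)
  [2] (2,1) acc=0 (h:0 v:0)
  [3] (1,1) acc=118 (h:8 v:8)
  [3] (2,0) acc=34 (h:2 v:5)
  [3] (2,1) acc=27 (h:3 v:9)
  [4] (1,1) acc=118 (h:0 v:0)
  [4] (2,0) acc=34 (h:0 v:0)
  [4] (2,1) acc=43 (h:2 v:8)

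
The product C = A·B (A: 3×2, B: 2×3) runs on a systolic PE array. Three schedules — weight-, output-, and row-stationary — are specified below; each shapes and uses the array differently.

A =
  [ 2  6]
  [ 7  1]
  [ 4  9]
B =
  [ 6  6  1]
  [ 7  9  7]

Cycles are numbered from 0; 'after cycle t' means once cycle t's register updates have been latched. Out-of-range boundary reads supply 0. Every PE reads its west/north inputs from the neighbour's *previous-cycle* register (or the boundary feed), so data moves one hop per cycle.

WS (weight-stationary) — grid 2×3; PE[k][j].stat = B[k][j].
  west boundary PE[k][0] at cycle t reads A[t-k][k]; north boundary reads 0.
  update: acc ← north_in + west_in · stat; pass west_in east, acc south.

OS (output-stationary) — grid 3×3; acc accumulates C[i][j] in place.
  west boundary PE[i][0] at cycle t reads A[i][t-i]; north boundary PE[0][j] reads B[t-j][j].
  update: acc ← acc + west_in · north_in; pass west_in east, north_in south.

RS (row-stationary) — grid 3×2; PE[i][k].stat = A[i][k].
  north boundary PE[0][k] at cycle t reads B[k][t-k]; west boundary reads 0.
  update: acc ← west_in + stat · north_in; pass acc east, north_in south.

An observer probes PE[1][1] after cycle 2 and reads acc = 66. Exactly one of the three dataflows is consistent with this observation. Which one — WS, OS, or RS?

Under WS (2×3), PE[1][1]:
  after 0 — PE[1][1] acc=0, pass-E 0, pass-S 0
  after 1 — PE[1][1] acc=0, pass-E 0, pass-S 0
  after 2 — PE[1][1] acc=66, pass-E 6, pass-S 66
Under OS (3×3), PE[1][1]:
  after 0 — PE[1][1] acc=0, pass-E 0, pass-S 0
  after 1 — PE[1][1] acc=0, pass-E 0, pass-S 0
  after 2 — PE[1][1] acc=42, pass-E 7, pass-S 6
Under RS (3×2), PE[1][1]:
  after 0 — PE[1][1] acc=0, pass-E 0, pass-S 0
  after 1 — PE[1][1] acc=0, pass-E 0, pass-S 0
  after 2 — PE[1][1] acc=49, pass-E 49, pass-S 7

dataflow = WS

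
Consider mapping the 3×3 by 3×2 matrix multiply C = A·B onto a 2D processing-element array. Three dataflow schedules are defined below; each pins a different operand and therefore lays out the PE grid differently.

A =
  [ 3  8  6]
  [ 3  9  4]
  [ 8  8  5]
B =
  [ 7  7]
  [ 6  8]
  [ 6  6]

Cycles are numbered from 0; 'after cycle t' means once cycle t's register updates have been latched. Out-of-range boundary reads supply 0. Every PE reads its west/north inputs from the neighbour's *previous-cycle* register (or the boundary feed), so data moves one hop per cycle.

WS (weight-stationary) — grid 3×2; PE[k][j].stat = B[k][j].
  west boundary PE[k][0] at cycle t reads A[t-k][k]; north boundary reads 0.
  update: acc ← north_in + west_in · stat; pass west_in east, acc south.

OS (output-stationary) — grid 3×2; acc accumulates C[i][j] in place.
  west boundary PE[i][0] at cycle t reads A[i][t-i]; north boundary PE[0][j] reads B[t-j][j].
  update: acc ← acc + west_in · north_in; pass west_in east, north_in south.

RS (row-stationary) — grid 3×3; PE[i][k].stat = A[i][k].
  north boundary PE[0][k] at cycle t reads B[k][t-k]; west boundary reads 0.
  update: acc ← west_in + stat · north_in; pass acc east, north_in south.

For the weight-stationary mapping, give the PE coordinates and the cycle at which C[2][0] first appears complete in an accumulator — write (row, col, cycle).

Under WS, C[2][0] lands at PE[2][0]:
  step 0 · PE2,0: acc=0; fwd→0 fwd↓0
  step 1 · PE2,0: acc=0; fwd→0 fwd↓0
  step 2 · PE2,0: acc=105; fwd→6 fwd↓105
  step 3 · PE2,0: acc=99; fwd→4 fwd↓99
  step 4 · PE2,0: acc=134; fwd→5 fwd↓134

(row, col, cycle) = (2, 0, 4)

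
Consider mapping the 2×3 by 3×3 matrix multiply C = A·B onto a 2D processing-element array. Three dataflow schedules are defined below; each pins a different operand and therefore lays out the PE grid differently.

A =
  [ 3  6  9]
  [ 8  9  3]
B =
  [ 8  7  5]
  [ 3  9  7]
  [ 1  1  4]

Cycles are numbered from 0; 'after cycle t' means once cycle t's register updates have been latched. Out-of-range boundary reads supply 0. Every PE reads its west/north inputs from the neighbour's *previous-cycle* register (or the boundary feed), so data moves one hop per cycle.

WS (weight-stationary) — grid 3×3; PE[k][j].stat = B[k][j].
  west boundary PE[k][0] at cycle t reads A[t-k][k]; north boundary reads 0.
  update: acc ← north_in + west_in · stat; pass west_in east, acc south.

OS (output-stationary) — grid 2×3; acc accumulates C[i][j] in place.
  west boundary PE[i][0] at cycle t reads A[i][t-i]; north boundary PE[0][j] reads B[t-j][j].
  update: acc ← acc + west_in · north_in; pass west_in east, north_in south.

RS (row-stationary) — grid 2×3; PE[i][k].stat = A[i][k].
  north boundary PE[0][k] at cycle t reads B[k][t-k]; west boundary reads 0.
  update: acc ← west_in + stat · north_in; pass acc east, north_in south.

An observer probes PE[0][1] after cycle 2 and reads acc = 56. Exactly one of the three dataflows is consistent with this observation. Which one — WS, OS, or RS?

dataflow = WS

WS (3×3 grid), PE[0][1]:
  step 0 · PE0,1: acc=0; fwd→0 fwd↓0
  step 1 · PE0,1: acc=21; fwd→3 fwd↓21
  step 2 · PE0,1: acc=56; fwd→8 fwd↓56
OS (2×3 grid), PE[0][1]:
  step 0 · PE0,1: acc=0; fwd→0 fwd↓0
  step 1 · PE0,1: acc=21; fwd→3 fwd↓7
  step 2 · PE0,1: acc=75; fwd→6 fwd↓9
RS (2×3 grid), PE[0][1]:
  step 0 · PE0,1: acc=0; fwd→0 fwd↓0
  step 1 · PE0,1: acc=42; fwd→42 fwd↓3
  step 2 · PE0,1: acc=75; fwd→75 fwd↓9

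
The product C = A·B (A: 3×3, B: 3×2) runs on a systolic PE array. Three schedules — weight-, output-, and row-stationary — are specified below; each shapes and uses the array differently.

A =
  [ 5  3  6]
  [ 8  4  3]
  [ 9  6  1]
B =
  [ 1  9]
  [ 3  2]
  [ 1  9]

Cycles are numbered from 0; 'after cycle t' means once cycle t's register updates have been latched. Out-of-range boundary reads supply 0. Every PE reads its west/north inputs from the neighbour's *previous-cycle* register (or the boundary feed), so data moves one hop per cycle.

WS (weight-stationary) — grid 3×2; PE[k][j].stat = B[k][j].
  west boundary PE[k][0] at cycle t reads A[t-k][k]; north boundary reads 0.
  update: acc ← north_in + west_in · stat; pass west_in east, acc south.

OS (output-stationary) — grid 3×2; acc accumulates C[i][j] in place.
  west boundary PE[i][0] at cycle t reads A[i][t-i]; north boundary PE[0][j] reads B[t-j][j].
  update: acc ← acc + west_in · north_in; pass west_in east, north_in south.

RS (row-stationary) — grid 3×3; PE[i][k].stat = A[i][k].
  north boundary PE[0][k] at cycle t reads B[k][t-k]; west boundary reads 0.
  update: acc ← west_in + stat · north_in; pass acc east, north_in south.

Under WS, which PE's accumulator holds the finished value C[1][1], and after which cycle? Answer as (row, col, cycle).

(row, col, cycle) = (2, 1, 4)

WS — PE[2][1] is where C[1][1] collects:
  step 0 · PE2,1: acc=0; fwd→0 fwd↓0
  step 1 · PE2,1: acc=0; fwd→0 fwd↓0
  step 2 · PE2,1: acc=0; fwd→0 fwd↓0
  step 3 · PE2,1: acc=105; fwd→6 fwd↓105
  step 4 · PE2,1: acc=107; fwd→3 fwd↓107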